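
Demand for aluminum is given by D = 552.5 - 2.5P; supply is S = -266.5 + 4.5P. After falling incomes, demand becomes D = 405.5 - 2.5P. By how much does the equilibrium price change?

Original equilibrium: P* = 117, Q* = 260.
New equilibrium: 405.5 - 2.5P = -266.5 + 4.5P, so 672 = 7P and P' = 96; Q' = 405.5 − 2.5(96) = 165.5.
Change in price: 96 − 117 = -21.

ΔP = -21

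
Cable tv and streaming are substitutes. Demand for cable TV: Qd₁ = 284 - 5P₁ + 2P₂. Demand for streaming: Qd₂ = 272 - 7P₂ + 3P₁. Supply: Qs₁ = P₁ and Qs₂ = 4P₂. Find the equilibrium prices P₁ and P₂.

Market 1: 284 - 5P₁ + 2P₂ = P₁ → 6P₁ - 2P₂ = 284.
Market 2: 11P₂ - 3P₁ = 272.
Eliminating P₂: 11×(1) + 2×(2) gives 60P₁ = 3668, so P₁ = 917/15.
Back-substitute into (2): P₂ = (272 + 3×917/15) / 11 = 41.4.

P₁ = 917/15, P₂ = 41.4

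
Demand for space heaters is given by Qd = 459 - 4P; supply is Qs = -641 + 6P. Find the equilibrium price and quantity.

Set Qd = Qs: 459 - 4P = -641 + 6P.
1100 = 10P, so P* = 110.
Q* = 459 − 4(110) = 19.

P* = 110, Q* = 19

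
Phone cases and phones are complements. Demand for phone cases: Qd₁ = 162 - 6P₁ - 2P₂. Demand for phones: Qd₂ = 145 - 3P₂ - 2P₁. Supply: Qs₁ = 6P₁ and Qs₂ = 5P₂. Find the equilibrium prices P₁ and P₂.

P₁ = 503/46, P₂ = 354/23

Market 1: 162 - 6P₁ - 2P₂ = 6P₁ → 12P₁ + 2P₂ = 162.
Market 2: 8P₂ + 2P₁ = 145.
Eliminating P₂: 8×(1) − 2×(2) gives 92P₁ = 1006, so P₁ = 503/46.
Back-substitute into (2): P₂ = (145 − 2×503/46) / 8 = 354/23.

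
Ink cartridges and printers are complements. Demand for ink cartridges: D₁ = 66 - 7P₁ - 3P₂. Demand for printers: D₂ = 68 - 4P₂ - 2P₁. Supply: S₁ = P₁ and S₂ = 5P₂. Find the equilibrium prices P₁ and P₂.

P₁ = 65/11, P₂ = 206/33

Market 1: 66 - 7P₁ - 3P₂ = P₁ → 8P₁ + 3P₂ = 66.
Market 2: 9P₂ + 2P₁ = 68.
Eliminating P₂: 9×(1) − 3×(2) gives 66P₁ = 390, so P₁ = 65/11.
Back-substitute into (2): P₂ = (68 − 2×65/11) / 9 = 206/33.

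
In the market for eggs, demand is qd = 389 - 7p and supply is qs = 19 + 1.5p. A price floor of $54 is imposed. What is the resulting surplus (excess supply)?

Surplus = 89

Equilibrium price would be p* = 740/17, so the floor at 54 binds.
At p = 54: qd = 11, qs = 100.
Surplus = 100 − 11 = 89.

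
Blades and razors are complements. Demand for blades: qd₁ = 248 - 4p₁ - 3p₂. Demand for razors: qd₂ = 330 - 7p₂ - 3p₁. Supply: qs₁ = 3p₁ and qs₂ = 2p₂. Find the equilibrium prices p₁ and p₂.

p₁ = 23, p₂ = 29

Market 1: 248 - 4p₁ - 3p₂ = 3p₁ → 7p₁ + 3p₂ = 248.
Market 2: 9p₂ + 3p₁ = 330.
Eliminating p₂: 9×(1) − 3×(2) gives 54p₁ = 1242, so p₁ = 23.
Back-substitute into (2): p₂ = (330 − 3×23) / 9 = 29.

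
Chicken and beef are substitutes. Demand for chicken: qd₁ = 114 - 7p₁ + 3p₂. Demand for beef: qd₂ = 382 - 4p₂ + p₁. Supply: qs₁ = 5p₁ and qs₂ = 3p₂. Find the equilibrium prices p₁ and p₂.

Market 1: 114 - 7p₁ + 3p₂ = 5p₁ → 12p₁ - 3p₂ = 114.
Market 2: 7p₂ - p₁ = 382.
Eliminating p₂: 7×(1) + 3×(2) gives 81p₁ = 1944, so p₁ = 24.
Back-substitute into (2): p₂ = (382 + 1×24) / 7 = 58.

p₁ = 24, p₂ = 58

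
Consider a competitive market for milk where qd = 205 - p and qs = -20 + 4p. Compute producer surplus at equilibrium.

Producer surplus = 3200

Equilibrium: 205 - p = -20 + 4p gives p* = 45, q* = 160.
Supply starts at p = 5 (where qs = 0).
PS = ½(45 − 5)(160) = 3200.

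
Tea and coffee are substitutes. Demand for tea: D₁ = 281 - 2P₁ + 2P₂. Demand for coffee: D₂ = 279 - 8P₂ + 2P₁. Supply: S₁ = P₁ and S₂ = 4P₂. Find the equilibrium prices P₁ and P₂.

Market 1: 281 - 2P₁ + 2P₂ = P₁ → 3P₁ - 2P₂ = 281.
Market 2: 12P₂ - 2P₁ = 279.
Eliminating P₂: 12×(1) + 2×(2) gives 32P₁ = 3930, so P₁ = 122.8125.
Back-substitute into (2): P₂ = (279 + 2×122.8125) / 12 = 43.71875.

P₁ = 122.8125, P₂ = 43.71875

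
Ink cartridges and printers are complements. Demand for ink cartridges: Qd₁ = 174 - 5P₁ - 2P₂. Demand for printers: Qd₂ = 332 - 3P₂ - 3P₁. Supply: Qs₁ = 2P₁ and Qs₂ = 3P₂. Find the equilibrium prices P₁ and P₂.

Market 1: 174 - 5P₁ - 2P₂ = 2P₁ → 7P₁ + 2P₂ = 174.
Market 2: 6P₂ + 3P₁ = 332.
Eliminating P₂: 6×(1) − 2×(2) gives 36P₁ = 380, so P₁ = 95/9.
Back-substitute into (2): P₂ = (332 − 3×95/9) / 6 = 901/18.

P₁ = 95/9, P₂ = 901/18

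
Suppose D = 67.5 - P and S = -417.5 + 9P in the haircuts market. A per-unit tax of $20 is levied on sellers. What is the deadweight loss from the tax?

Deadweight loss = 180

Pre-tax equilibrium: P* = 48.5, Q* = 19.
Tax on sellers shifts supply to S = -417.5 + 9(P − 20) = -597.5 + 9P.
67.5 - P = -597.5 + 9P gives buyer price Pb = 66.5; sellers receive Ps = 66.5 − 20 = 46.5.
New quantity: Q = 67.5 − 1(66.5) = 1.
DWL = ½ × 20 × (19 − 1) = 180.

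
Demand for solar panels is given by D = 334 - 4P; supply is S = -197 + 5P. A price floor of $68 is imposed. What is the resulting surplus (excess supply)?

Equilibrium price would be P* = 59, so the floor at 68 binds.
At P = 68: D = 62, S = 143.
Surplus = 143 − 62 = 81.

Surplus = 81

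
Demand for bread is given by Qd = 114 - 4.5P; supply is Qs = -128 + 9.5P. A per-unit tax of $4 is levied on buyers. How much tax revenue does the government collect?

Pre-tax equilibrium: P* = 121/7, Q* = 507/14.
Tax on buyers shifts demand to Qd = 114 − 4.5(P + 4) = 96 - 4.5P.
96 - 4.5P = -128 + 9.5P gives seller price Ps = 16; buyers pay Pb = 16 + 4 = 20.
New quantity: Q = 114 − 4.5(20) = 24.
Revenue = 4 × 24 = 96.

Tax revenue = 96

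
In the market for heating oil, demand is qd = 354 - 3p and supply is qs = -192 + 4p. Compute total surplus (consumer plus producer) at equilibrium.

Total surplus = 4200

Equilibrium: 354 - 3p = -192 + 4p gives p* = 78, q* = 120.
Demand choke price: p = 118; supply starts at p = 48.
CS = ½(118 − 78)(120) = 2400; PS = ½(78 − 48)(120) = 1800.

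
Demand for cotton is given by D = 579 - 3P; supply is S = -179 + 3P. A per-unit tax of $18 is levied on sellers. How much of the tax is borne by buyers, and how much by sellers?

Buyers bear $9, sellers bear $9

Pre-tax equilibrium: P* = 379/3, Q* = 200.
Tax on sellers shifts supply to S = -179 + 3(P − 18) = -233 + 3P.
579 - 3P = -233 + 3P gives buyer price Pb = 406/3; sellers receive Ps = 406/3 − 18 = 352/3.
New quantity: Q = 579 − 3(406/3) = 173.
Buyer burden = 406/3 − 379/3 = 9; seller burden = 379/3 − 352/3 = 9.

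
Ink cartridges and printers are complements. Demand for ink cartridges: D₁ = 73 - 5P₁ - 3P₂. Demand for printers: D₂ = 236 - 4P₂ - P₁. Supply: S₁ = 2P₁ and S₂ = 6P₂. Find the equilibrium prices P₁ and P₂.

Market 1: 73 - 5P₁ - 3P₂ = 2P₁ → 7P₁ + 3P₂ = 73.
Market 2: 10P₂ + P₁ = 236.
Eliminating P₂: 10×(1) − 3×(2) gives 67P₁ = 22, so P₁ = 22/67.
Back-substitute into (2): P₂ = (236 − 1×22/67) / 10 = 1579/67.

P₁ = 22/67, P₂ = 1579/67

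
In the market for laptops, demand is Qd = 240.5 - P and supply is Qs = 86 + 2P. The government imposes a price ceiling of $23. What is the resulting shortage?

Shortage = 85.5

Equilibrium price would be P* = 51.5, so the ceiling at 23 binds.
At P = 23: Qd = 240.5 − 1(23) = 217.5, Qs = 86 + 2(23) = 132.
Shortage = 217.5 − 132 = 85.5.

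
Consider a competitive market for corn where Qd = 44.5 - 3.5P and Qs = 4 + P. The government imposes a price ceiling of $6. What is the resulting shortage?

Equilibrium price would be P* = 9, so the ceiling at 6 binds.
At P = 6: Qd = 44.5 − 3.5(6) = 23.5, Qs = 4 + 1(6) = 10.
Shortage = 23.5 − 10 = 13.5.

Shortage = 13.5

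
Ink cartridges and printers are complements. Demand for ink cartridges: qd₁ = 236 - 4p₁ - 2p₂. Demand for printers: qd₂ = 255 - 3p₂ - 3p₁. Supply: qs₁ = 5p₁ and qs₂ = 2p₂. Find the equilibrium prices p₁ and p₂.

p₁ = 670/39, p₂ = 529/13

Market 1: 236 - 4p₁ - 2p₂ = 5p₁ → 9p₁ + 2p₂ = 236.
Market 2: 5p₂ + 3p₁ = 255.
Eliminating p₂: 5×(1) − 2×(2) gives 39p₁ = 670, so p₁ = 670/39.
Back-substitute into (2): p₂ = (255 − 3×670/39) / 5 = 529/13.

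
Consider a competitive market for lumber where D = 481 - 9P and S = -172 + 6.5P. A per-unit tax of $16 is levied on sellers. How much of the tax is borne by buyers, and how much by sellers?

Pre-tax equilibrium: P* = 1306/31, Q* = 3157/31.
Tax on sellers shifts supply to S = -172 + 6.5(P − 16) = -276 + 6.5P.
481 - 9P = -276 + 6.5P gives buyer price Pb = 1514/31; sellers receive Ps = 1514/31 − 16 = 1018/31.
New quantity: Q = 481 − 9(1514/31) = 1285/31.
Buyer burden = 1514/31 − 1306/31 = 208/31; seller burden = 1306/31 − 1018/31 = 288/31.

Buyers bear 208/31, sellers bear 288/31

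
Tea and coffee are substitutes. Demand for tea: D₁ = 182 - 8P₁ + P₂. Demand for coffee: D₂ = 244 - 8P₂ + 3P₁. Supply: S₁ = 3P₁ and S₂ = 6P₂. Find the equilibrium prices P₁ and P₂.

Market 1: 182 - 8P₁ + P₂ = 3P₁ → 11P₁ - P₂ = 182.
Market 2: 14P₂ - 3P₁ = 244.
Eliminating P₂: 14×(1) + 1×(2) gives 151P₁ = 2792, so P₁ = 2792/151.
Back-substitute into (2): P₂ = (244 + 3×2792/151) / 14 = 3230/151.

P₁ = 2792/151, P₂ = 3230/151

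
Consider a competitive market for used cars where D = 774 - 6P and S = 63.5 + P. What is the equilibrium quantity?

Set D = S: 774 - 6P = 63.5 + P.
710.5 = 7P, so P* = 101.5.
Q* = 774 − 6(101.5) = 165.

Q* = 165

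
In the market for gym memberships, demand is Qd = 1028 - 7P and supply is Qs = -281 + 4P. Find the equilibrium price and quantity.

P* = 119, Q* = 195

Set Qd = Qs: 1028 - 7P = -281 + 4P.
1309 = 11P, so P* = 119.
Q* = 1028 − 7(119) = 195.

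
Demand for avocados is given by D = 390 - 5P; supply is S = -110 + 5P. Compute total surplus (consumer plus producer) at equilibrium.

Equilibrium: 390 - 5P = -110 + 5P gives P* = 50, Q* = 140.
Demand choke price: P = 78; supply starts at P = 22.
CS = ½(78 − 50)(140) = 1960; PS = ½(50 − 22)(140) = 1960.

Total surplus = 3920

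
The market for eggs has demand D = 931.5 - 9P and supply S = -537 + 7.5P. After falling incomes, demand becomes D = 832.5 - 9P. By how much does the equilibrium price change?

ΔP = -6

Original equilibrium: P* = 89, Q* = 130.5.
New equilibrium: 832.5 - 9P = -537 + 7.5P, so 1369.5 = 16.5P and P' = 83; Q' = 832.5 − 9(83) = 85.5.
Change in price: 83 − 89 = -6.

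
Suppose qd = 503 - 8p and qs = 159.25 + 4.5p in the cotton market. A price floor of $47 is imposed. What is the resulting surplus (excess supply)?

Equilibrium price would be p* = 27.5, so the floor at 47 binds.
At p = 47: qd = 127, qs = 370.75.
Surplus = 370.75 − 127 = 243.75.

Surplus = 243.75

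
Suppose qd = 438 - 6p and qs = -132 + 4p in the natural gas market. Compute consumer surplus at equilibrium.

Consumer surplus = 768

Equilibrium: 438 - 6p = -132 + 4p gives p* = 57, q* = 96.
Demand choke price (qd = 0): p = 73.
CS = ½(73 − 57)(96) = 768.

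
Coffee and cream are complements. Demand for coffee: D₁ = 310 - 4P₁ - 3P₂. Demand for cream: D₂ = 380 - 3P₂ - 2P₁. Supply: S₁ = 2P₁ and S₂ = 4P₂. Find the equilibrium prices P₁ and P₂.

P₁ = 515/18, P₂ = 415/9

Market 1: 310 - 4P₁ - 3P₂ = 2P₁ → 6P₁ + 3P₂ = 310.
Market 2: 7P₂ + 2P₁ = 380.
Eliminating P₂: 7×(1) − 3×(2) gives 36P₁ = 1030, so P₁ = 515/18.
Back-substitute into (2): P₂ = (380 − 2×515/18) / 7 = 415/9.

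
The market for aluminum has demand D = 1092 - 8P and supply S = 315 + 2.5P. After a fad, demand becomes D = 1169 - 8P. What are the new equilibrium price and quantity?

P' = 244/3, Q' = 1555/3

Original equilibrium: P* = 74, Q* = 500.
New equilibrium: 1169 - 8P = 315 + 2.5P, so 854 = 10.5P and P' = 244/3; Q' = 1169 − 8(244/3) = 1555/3.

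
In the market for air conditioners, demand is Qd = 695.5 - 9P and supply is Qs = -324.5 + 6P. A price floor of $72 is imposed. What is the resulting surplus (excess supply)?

Equilibrium price would be P* = 68, so the floor at 72 binds.
At P = 72: Qd = 47.5, Qs = 107.5.
Surplus = 107.5 − 47.5 = 60.

Surplus = 60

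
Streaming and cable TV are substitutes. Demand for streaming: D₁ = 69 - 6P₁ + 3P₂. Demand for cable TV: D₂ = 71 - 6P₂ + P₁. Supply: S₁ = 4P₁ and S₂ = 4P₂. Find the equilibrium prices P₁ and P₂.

P₁ = 903/97, P₂ = 779/97

Market 1: 69 - 6P₁ + 3P₂ = 4P₁ → 10P₁ - 3P₂ = 69.
Market 2: 10P₂ - P₁ = 71.
Eliminating P₂: 10×(1) + 3×(2) gives 97P₁ = 903, so P₁ = 903/97.
Back-substitute into (2): P₂ = (71 + 1×903/97) / 10 = 779/97.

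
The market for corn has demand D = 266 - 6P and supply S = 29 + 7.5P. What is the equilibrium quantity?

Q* = 482/3

Set D = S: 266 - 6P = 29 + 7.5P.
237 = 13.5P, so P* = 158/9.
Q* = 266 − 6(158/9) = 482/3.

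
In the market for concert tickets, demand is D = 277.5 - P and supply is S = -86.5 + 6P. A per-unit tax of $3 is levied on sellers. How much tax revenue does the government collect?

Pre-tax equilibrium: P* = 52, Q* = 225.5.
Tax on sellers shifts supply to S = -86.5 + 6(P − 3) = -104.5 + 6P.
277.5 - P = -104.5 + 6P gives buyer price Pb = 382/7; sellers receive Ps = 382/7 − 3 = 361/7.
New quantity: Q = 277.5 − 1(382/7) = 3121/14.
Revenue = 3 × 3121/14 = 9363/14.

Tax revenue = 9363/14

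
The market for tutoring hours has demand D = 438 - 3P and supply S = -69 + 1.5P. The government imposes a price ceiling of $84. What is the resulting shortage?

Shortage = 129

Equilibrium price would be P* = 338/3, so the ceiling at 84 binds.
At P = 84: D = 438 − 3(84) = 186, S = -69 + 1.5(84) = 57.
Shortage = 186 − 57 = 129.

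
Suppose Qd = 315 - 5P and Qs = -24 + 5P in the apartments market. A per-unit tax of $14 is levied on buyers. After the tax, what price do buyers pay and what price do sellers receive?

Pre-tax equilibrium: P* = 33.9, Q* = 145.5.
Tax on buyers shifts demand to Qd = 315 − 5(P + 14) = 245 - 5P.
245 - 5P = -24 + 5P gives seller price Ps = 26.9; buyers pay Pb = 26.9 + 14 = 40.9.
New quantity: Q = 315 − 5(40.9) = 110.5.

Buyers pay $40.9, sellers receive $26.9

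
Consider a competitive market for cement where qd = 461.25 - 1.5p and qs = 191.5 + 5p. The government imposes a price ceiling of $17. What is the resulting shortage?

Equilibrium price would be p* = 41.5, so the ceiling at 17 binds.
At p = 17: qd = 461.25 − 1.5(17) = 435.75, qs = 191.5 + 5(17) = 276.5.
Shortage = 435.75 − 276.5 = 159.25.

Shortage = 159.25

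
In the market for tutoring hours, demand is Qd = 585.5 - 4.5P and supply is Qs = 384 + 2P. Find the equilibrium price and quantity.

Set Qd = Qs: 585.5 - 4.5P = 384 + 2P.
201.5 = 6.5P, so P* = 31.
Q* = 585.5 − 4.5(31) = 446.

P* = 31, Q* = 446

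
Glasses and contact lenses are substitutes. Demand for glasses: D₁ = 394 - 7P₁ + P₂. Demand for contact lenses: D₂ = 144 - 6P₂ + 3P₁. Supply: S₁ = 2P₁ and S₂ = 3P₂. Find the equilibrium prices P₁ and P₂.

Market 1: 394 - 7P₁ + P₂ = 2P₁ → 9P₁ - P₂ = 394.
Market 2: 9P₂ - 3P₁ = 144.
Eliminating P₂: 9×(1) + 1×(2) gives 78P₁ = 3690, so P₁ = 615/13.
Back-substitute into (2): P₂ = (144 + 3×615/13) / 9 = 413/13.

P₁ = 615/13, P₂ = 413/13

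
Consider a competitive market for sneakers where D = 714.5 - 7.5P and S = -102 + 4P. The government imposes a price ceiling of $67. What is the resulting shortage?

Equilibrium price would be P* = 71, so the ceiling at 67 binds.
At P = 67: D = 714.5 − 7.5(67) = 212, S = -102 + 4(67) = 166.
Shortage = 212 − 166 = 46.

Shortage = 46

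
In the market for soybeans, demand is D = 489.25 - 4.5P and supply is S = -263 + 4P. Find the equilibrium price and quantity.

P* = 88.5, Q* = 91

Set D = S: 489.25 - 4.5P = -263 + 4P.
752.25 = 8.5P, so P* = 88.5.
Q* = 489.25 − 4.5(88.5) = 91.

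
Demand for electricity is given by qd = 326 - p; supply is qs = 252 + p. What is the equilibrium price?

p* = 37

Set qd = qs: 326 - p = 252 + p.
74 = 2p, so p* = 37.
q* = 326 − 1(37) = 289.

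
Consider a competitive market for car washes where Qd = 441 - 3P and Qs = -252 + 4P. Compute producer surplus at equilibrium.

Producer surplus = 2592

Equilibrium: 441 - 3P = -252 + 4P gives P* = 99, Q* = 144.
Supply starts at P = 63 (where Qs = 0).
PS = ½(99 − 63)(144) = 2592.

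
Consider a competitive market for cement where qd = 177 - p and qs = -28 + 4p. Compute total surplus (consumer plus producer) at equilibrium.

Equilibrium: 177 - p = -28 + 4p gives p* = 41, q* = 136.
Demand choke price: p = 177; supply starts at p = 7.
CS = ½(177 − 41)(136) = 9248; PS = ½(41 − 7)(136) = 2312.

Total surplus = 11560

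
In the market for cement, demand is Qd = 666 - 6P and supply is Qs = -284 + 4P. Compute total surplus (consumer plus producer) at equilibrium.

Total surplus = 1920

Equilibrium: 666 - 6P = -284 + 4P gives P* = 95, Q* = 96.
Demand choke price: P = 111; supply starts at P = 71.
CS = ½(111 − 95)(96) = 768; PS = ½(95 − 71)(96) = 1152.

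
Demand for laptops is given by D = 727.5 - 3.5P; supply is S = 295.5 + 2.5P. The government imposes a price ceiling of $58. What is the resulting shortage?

Equilibrium price would be P* = 72, so the ceiling at 58 binds.
At P = 58: D = 727.5 − 3.5(58) = 524.5, S = 295.5 + 2.5(58) = 440.5.
Shortage = 524.5 − 440.5 = 84.

Shortage = 84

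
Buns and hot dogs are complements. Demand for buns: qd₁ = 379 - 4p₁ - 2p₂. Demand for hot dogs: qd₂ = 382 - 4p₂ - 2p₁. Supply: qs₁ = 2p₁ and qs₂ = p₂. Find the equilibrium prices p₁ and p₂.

p₁ = 43.5, p₂ = 59

Market 1: 379 - 4p₁ - 2p₂ = 2p₁ → 6p₁ + 2p₂ = 379.
Market 2: 5p₂ + 2p₁ = 382.
Eliminating p₂: 5×(1) − 2×(2) gives 26p₁ = 1131, so p₁ = 43.5.
Back-substitute into (2): p₂ = (382 − 2×43.5) / 5 = 59.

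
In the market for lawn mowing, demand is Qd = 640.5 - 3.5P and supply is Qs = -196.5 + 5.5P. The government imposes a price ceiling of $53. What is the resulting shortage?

Equilibrium price would be P* = 93, so the ceiling at 53 binds.
At P = 53: Qd = 640.5 − 3.5(53) = 455, Qs = -196.5 + 5.5(53) = 95.
Shortage = 455 − 95 = 360.

Shortage = 360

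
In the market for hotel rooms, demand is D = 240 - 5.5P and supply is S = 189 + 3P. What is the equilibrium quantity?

Set D = S: 240 - 5.5P = 189 + 3P.
51 = 8.5P, so P* = 6.
Q* = 240 − 5.5(6) = 207.

Q* = 207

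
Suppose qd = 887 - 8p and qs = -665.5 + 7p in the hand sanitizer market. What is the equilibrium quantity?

Set qd = qs: 887 - 8p = -665.5 + 7p.
1552.5 = 15p, so p* = 103.5.
q* = 887 − 8(103.5) = 59.

q* = 59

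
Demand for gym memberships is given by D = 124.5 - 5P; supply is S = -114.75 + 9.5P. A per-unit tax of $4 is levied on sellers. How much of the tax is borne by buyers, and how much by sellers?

Pre-tax equilibrium: P* = 16.5, Q* = 42.
Tax on sellers shifts supply to S = -114.75 + 9.5(P − 4) = -152.75 + 9.5P.
124.5 - 5P = -152.75 + 9.5P gives buyer price Pb = 1109/58; sellers receive Ps = 1109/58 − 4 = 877/58.
New quantity: Q = 124.5 − 5(1109/58) = 838/29.
Buyer burden = 1109/58 − 16.5 = 76/29; seller burden = 16.5 − 877/58 = 40/29.

Buyers bear 76/29, sellers bear 40/29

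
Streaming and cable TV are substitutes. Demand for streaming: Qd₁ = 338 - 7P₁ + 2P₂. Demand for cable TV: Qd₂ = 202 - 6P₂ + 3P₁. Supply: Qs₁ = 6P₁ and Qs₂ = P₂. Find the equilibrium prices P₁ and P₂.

P₁ = 554/17, P₂ = 728/17

Market 1: 338 - 7P₁ + 2P₂ = 6P₁ → 13P₁ - 2P₂ = 338.
Market 2: 7P₂ - 3P₁ = 202.
Eliminating P₂: 7×(1) + 2×(2) gives 85P₁ = 2770, so P₁ = 554/17.
Back-substitute into (2): P₂ = (202 + 3×554/17) / 7 = 728/17.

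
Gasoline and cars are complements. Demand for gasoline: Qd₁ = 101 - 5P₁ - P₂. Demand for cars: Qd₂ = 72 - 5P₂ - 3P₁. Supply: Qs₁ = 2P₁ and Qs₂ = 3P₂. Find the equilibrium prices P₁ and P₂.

Market 1: 101 - 5P₁ - P₂ = 2P₁ → 7P₁ + P₂ = 101.
Market 2: 8P₂ + 3P₁ = 72.
Eliminating P₂: 8×(1) − 1×(2) gives 53P₁ = 736, so P₁ = 736/53.
Back-substitute into (2): P₂ = (72 − 3×736/53) / 8 = 201/53.

P₁ = 736/53, P₂ = 201/53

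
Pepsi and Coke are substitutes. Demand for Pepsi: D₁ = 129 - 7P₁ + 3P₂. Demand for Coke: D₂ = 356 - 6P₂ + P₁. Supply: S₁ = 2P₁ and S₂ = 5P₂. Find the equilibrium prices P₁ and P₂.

Market 1: 129 - 7P₁ + 3P₂ = 2P₁ → 9P₁ - 3P₂ = 129.
Market 2: 11P₂ - P₁ = 356.
Eliminating P₂: 11×(1) + 3×(2) gives 96P₁ = 2487, so P₁ = 25.90625.
Back-substitute into (2): P₂ = (356 + 1×25.90625) / 11 = 34.71875.

P₁ = 25.90625, P₂ = 34.71875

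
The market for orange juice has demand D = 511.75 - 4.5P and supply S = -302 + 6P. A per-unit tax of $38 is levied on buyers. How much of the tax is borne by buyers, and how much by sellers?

Pre-tax equilibrium: P* = 77.5, Q* = 163.
Tax on buyers shifts demand to D = 511.75 − 4.5(P + 38) = 340.75 - 4.5P.
340.75 - 4.5P = -302 + 6P gives seller price Ps = 857/14; buyers pay Pb = 857/14 + 38 = 1389/14.
New quantity: Q = 511.75 − 4.5(1389/14) = 457/7.
Buyer burden = 1389/14 − 77.5 = 152/7; seller burden = 77.5 − 857/14 = 114/7.

Buyers bear 152/7, sellers bear 114/7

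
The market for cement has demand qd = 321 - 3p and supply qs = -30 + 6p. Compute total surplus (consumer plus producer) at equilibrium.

Equilibrium: 321 - 3p = -30 + 6p gives p* = 39, q* = 204.
Demand choke price: p = 107; supply starts at p = 5.
CS = ½(107 − 39)(204) = 6936; PS = ½(39 − 5)(204) = 3468.

Total surplus = 10404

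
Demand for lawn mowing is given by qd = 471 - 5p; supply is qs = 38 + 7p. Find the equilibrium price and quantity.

p* = 433/12, q* = 3487/12

Set qd = qs: 471 - 5p = 38 + 7p.
433 = 12p, so p* = 433/12.
q* = 471 − 5(433/12) = 3487/12.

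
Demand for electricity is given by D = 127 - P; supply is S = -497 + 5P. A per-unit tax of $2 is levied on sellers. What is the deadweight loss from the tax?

Deadweight loss = 5/3

Pre-tax equilibrium: P* = 104, Q* = 23.
Tax on sellers shifts supply to S = -497 + 5(P − 2) = -507 + 5P.
127 - P = -507 + 5P gives buyer price Pb = 317/3; sellers receive Ps = 317/3 − 2 = 311/3.
New quantity: Q = 127 − 1(317/3) = 64/3.
DWL = ½ × 2 × (23 − 64/3) = 5/3.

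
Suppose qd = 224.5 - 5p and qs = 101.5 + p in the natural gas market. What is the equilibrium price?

Set qd = qs: 224.5 - 5p = 101.5 + p.
123 = 6p, so p* = 20.5.
q* = 224.5 − 5(20.5) = 122.

p* = 20.5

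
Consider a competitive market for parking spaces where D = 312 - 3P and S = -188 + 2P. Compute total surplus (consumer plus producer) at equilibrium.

Total surplus = 60

Equilibrium: 312 - 3P = -188 + 2P gives P* = 100, Q* = 12.
Demand choke price: P = 104; supply starts at P = 94.
CS = ½(104 − 100)(12) = 24; PS = ½(100 − 94)(12) = 36.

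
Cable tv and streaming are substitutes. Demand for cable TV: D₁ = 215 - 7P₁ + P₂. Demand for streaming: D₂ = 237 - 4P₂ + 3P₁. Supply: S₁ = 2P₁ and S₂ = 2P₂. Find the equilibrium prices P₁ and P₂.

Market 1: 215 - 7P₁ + P₂ = 2P₁ → 9P₁ - P₂ = 215.
Market 2: 6P₂ - 3P₁ = 237.
Eliminating P₂: 6×(1) + 1×(2) gives 51P₁ = 1527, so P₁ = 509/17.
Back-substitute into (2): P₂ = (237 + 3×509/17) / 6 = 926/17.

P₁ = 509/17, P₂ = 926/17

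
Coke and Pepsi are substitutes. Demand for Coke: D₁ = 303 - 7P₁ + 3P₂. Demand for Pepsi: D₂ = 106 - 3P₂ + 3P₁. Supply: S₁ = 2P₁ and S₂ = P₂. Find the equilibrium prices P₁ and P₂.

P₁ = 170/3, P₂ = 69

Market 1: 303 - 7P₁ + 3P₂ = 2P₁ → 9P₁ - 3P₂ = 303.
Market 2: 4P₂ - 3P₁ = 106.
Eliminating P₂: 4×(1) + 3×(2) gives 27P₁ = 1530, so P₁ = 170/3.
Back-substitute into (2): P₂ = (106 + 3×170/3) / 4 = 69.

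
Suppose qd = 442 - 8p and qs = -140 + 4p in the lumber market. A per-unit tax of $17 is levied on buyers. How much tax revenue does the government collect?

Pre-tax equilibrium: p* = 48.5, q* = 54.
Tax on buyers shifts demand to qd = 442 − 8(p + 17) = 306 - 8p.
306 - 8p = -140 + 4p gives seller price ps = 223/6; buyers pay pb = 223/6 + 17 = 325/6.
New quantity: q = 442 − 8(325/6) = 26/3.
Revenue = 17 × 26/3 = 442/3.

Tax revenue = 442/3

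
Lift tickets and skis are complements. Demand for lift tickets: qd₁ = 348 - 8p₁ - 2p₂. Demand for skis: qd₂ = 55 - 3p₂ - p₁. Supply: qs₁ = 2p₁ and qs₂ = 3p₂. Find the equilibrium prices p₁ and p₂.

Market 1: 348 - 8p₁ - 2p₂ = 2p₁ → 10p₁ + 2p₂ = 348.
Market 2: 6p₂ + p₁ = 55.
Eliminating p₂: 6×(1) − 2×(2) gives 58p₁ = 1978, so p₁ = 989/29.
Back-substitute into (2): p₂ = (55 − 1×989/29) / 6 = 101/29.

p₁ = 989/29, p₂ = 101/29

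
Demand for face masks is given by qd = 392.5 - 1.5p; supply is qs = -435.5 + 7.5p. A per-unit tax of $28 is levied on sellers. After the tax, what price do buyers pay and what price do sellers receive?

Pre-tax equilibrium: p* = 92, q* = 254.5.
Tax on sellers shifts supply to qs = -435.5 + 7.5(p − 28) = -645.5 + 7.5p.
392.5 - 1.5p = -645.5 + 7.5p gives buyer price pb = 346/3; sellers receive ps = 346/3 − 28 = 262/3.
New quantity: q = 392.5 − 1.5(346/3) = 219.5.

Buyers pay 346/3, sellers receive 262/3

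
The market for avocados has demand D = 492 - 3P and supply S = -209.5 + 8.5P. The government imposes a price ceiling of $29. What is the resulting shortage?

Shortage = 368

Equilibrium price would be P* = 61, so the ceiling at 29 binds.
At P = 29: D = 492 − 3(29) = 405, S = -209.5 + 8.5(29) = 37.
Shortage = 405 − 37 = 368.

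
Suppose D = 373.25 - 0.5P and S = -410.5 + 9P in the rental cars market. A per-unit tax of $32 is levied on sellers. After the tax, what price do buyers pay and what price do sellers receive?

Pre-tax equilibrium: P* = 82.5, Q* = 332.
Tax on sellers shifts supply to S = -410.5 + 9(P − 32) = -698.5 + 9P.
373.25 - 0.5P = -698.5 + 9P gives buyer price Pb = 4287/38; sellers receive Ps = 4287/38 − 32 = 3071/38.
New quantity: Q = 373.25 − 0.5(4287/38) = 6020/19.

Buyers pay 4287/38, sellers receive 3071/38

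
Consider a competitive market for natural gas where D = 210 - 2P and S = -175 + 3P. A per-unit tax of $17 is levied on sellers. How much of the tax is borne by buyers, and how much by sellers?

Buyers bear $10.2, sellers bear $6.8

Pre-tax equilibrium: P* = 77, Q* = 56.
Tax on sellers shifts supply to S = -175 + 3(P − 17) = -226 + 3P.
210 - 2P = -226 + 3P gives buyer price Pb = 87.2; sellers receive Ps = 87.2 − 17 = 70.2.
New quantity: Q = 210 − 2(87.2) = 35.6.
Buyer burden = 87.2 − 77 = 10.2; seller burden = 77 − 70.2 = 6.8.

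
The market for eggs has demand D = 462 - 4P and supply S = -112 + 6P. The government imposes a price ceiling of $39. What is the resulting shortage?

Shortage = 184

Equilibrium price would be P* = 57.4, so the ceiling at 39 binds.
At P = 39: D = 462 − 4(39) = 306, S = -112 + 6(39) = 122.
Shortage = 306 − 122 = 184.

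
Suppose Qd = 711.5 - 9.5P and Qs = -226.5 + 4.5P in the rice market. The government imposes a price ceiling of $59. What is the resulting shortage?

Equilibrium price would be P* = 67, so the ceiling at 59 binds.
At P = 59: Qd = 711.5 − 9.5(59) = 151, Qs = -226.5 + 4.5(59) = 39.
Shortage = 151 − 39 = 112.

Shortage = 112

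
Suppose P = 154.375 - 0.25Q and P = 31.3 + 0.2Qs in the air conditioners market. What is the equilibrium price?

Set the two price expressions equal: 154.375 - 0.25Q = 31.3 + 0.2Q.
123.075 = 0.45Q, so Q* = 273.5.
P* = 154.375 − (0.25)(273.5) = 86.

P* = 86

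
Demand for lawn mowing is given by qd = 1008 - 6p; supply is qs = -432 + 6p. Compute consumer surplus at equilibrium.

Equilibrium: 1008 - 6p = -432 + 6p gives p* = 120, q* = 288.
Demand choke price (qd = 0): p = 168.
CS = ½(168 − 120)(288) = 6912.

Consumer surplus = 6912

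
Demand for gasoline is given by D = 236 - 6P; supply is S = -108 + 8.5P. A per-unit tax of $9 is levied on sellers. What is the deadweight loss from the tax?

Deadweight loss = 4131/29

Pre-tax equilibrium: P* = 688/29, Q* = 2716/29.
Tax on sellers shifts supply to S = -108 + 8.5(P − 9) = -184.5 + 8.5P.
236 - 6P = -184.5 + 8.5P gives buyer price Pb = 29; sellers receive Ps = 29 − 9 = 20.
New quantity: Q = 236 − 6(29) = 62.
DWL = ½ × 9 × (2716/29 − 62) = 4131/29.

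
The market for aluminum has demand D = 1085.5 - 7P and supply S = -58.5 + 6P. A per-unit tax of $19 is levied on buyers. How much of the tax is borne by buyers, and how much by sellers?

Buyers bear 114/13, sellers bear 133/13

Pre-tax equilibrium: P* = 88, Q* = 469.5.
Tax on buyers shifts demand to D = 1085.5 − 7(P + 19) = 952.5 - 7P.
952.5 - 7P = -58.5 + 6P gives seller price Ps = 1011/13; buyers pay Pb = 1011/13 + 19 = 1258/13.
New quantity: Q = 1085.5 − 7(1258/13) = 10611/26.
Buyer burden = 1258/13 − 88 = 114/13; seller burden = 88 − 1011/13 = 133/13.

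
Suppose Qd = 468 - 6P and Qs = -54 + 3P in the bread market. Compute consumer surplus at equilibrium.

Equilibrium: 468 - 6P = -54 + 3P gives P* = 58, Q* = 120.
Demand choke price (Qd = 0): P = 78.
CS = ½(78 − 58)(120) = 1200.

Consumer surplus = 1200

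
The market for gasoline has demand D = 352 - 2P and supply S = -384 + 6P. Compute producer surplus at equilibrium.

Equilibrium: 352 - 2P = -384 + 6P gives P* = 92, Q* = 168.
Supply starts at P = 64 (where S = 0).
PS = ½(92 − 64)(168) = 2352.

Producer surplus = 2352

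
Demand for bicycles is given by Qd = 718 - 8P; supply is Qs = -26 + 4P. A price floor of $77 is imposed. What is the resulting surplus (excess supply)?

Equilibrium price would be P* = 62, so the floor at 77 binds.
At P = 77: Qd = 102, Qs = 282.
Surplus = 282 − 102 = 180.

Surplus = 180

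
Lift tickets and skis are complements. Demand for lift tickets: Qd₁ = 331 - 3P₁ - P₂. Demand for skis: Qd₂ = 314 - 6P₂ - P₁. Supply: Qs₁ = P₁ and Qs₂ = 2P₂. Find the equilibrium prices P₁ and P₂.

P₁ = 2334/31, P₂ = 925/31

Market 1: 331 - 3P₁ - P₂ = P₁ → 4P₁ + P₂ = 331.
Market 2: 8P₂ + P₁ = 314.
Eliminating P₂: 8×(1) − 1×(2) gives 31P₁ = 2334, so P₁ = 2334/31.
Back-substitute into (2): P₂ = (314 − 1×2334/31) / 8 = 925/31.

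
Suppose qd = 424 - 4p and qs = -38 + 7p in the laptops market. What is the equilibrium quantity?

Set qd = qs: 424 - 4p = -38 + 7p.
462 = 11p, so p* = 42.
q* = 424 − 4(42) = 256.

q* = 256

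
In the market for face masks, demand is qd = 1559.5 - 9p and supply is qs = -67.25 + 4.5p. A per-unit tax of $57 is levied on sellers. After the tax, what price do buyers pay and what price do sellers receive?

Buyers pay $139.5, sellers receive $82.5

Pre-tax equilibrium: p* = 120.5, q* = 475.
Tax on sellers shifts supply to qs = -67.25 + 4.5(p − 57) = -323.75 + 4.5p.
1559.5 - 9p = -323.75 + 4.5p gives buyer price pb = 139.5; sellers receive ps = 139.5 − 57 = 82.5.
New quantity: q = 1559.5 − 9(139.5) = 304.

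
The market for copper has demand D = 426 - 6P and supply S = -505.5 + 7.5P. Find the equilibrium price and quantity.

P* = 69, Q* = 12

Set D = S: 426 - 6P = -505.5 + 7.5P.
931.5 = 13.5P, so P* = 69.
Q* = 426 − 6(69) = 12.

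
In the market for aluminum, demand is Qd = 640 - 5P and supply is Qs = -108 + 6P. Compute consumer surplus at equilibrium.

Equilibrium: 640 - 5P = -108 + 6P gives P* = 68, Q* = 300.
Demand choke price (Qd = 0): P = 128.
CS = ½(128 − 68)(300) = 9000.

Consumer surplus = 9000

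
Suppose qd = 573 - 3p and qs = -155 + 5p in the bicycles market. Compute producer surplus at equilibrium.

Producer surplus = 9000

Equilibrium: 573 - 3p = -155 + 5p gives p* = 91, q* = 300.
Supply starts at p = 31 (where qs = 0).
PS = ½(91 − 31)(300) = 9000.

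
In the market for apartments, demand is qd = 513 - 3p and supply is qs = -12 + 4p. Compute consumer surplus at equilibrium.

Equilibrium: 513 - 3p = -12 + 4p gives p* = 75, q* = 288.
Demand choke price (qd = 0): p = 171.
CS = ½(171 − 75)(288) = 13824.

Consumer surplus = 13824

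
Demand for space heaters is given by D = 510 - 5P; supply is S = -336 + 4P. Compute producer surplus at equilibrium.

Producer surplus = 200

Equilibrium: 510 - 5P = -336 + 4P gives P* = 94, Q* = 40.
Supply starts at P = 84 (where S = 0).
PS = ½(94 − 84)(40) = 200.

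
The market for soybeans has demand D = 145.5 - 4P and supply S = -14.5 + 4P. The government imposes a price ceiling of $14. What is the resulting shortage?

Shortage = 48

Equilibrium price would be P* = 20, so the ceiling at 14 binds.
At P = 14: D = 145.5 − 4(14) = 89.5, S = -14.5 + 4(14) = 41.5.
Shortage = 89.5 − 41.5 = 48.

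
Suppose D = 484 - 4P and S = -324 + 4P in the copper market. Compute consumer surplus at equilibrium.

Consumer surplus = 800

Equilibrium: 484 - 4P = -324 + 4P gives P* = 101, Q* = 80.
Demand choke price (D = 0): P = 121.
CS = ½(121 − 101)(80) = 800.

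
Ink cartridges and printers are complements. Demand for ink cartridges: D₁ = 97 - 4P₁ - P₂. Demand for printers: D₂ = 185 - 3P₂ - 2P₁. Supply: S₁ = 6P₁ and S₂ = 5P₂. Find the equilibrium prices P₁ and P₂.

P₁ = 197/26, P₂ = 276/13

Market 1: 97 - 4P₁ - P₂ = 6P₁ → 10P₁ + P₂ = 97.
Market 2: 8P₂ + 2P₁ = 185.
Eliminating P₂: 8×(1) − 1×(2) gives 78P₁ = 591, so P₁ = 197/26.
Back-substitute into (2): P₂ = (185 − 2×197/26) / 8 = 276/13.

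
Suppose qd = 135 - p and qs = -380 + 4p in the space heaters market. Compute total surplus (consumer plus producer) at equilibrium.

Equilibrium: 135 - p = -380 + 4p gives p* = 103, q* = 32.
Demand choke price: p = 135; supply starts at p = 95.
CS = ½(135 − 103)(32) = 512; PS = ½(103 − 95)(32) = 128.

Total surplus = 640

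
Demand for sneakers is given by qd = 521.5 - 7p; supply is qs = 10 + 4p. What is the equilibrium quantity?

Set qd = qs: 521.5 - 7p = 10 + 4p.
511.5 = 11p, so p* = 46.5.
q* = 521.5 − 7(46.5) = 196.

q* = 196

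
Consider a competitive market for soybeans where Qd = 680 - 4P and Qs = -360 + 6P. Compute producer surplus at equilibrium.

Producer surplus = 5808

Equilibrium: 680 - 4P = -360 + 6P gives P* = 104, Q* = 264.
Supply starts at P = 60 (where Qs = 0).
PS = ½(104 − 60)(264) = 5808.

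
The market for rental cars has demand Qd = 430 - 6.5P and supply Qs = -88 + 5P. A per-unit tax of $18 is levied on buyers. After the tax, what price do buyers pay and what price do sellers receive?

Buyers pay 1216/23, sellers receive 802/23

Pre-tax equilibrium: P* = 1036/23, Q* = 3156/23.
Tax on buyers shifts demand to Qd = 430 − 6.5(P + 18) = 313 - 6.5P.
313 - 6.5P = -88 + 5P gives seller price Ps = 802/23; buyers pay Pb = 802/23 + 18 = 1216/23.
New quantity: Q = 430 − 6.5(1216/23) = 1986/23.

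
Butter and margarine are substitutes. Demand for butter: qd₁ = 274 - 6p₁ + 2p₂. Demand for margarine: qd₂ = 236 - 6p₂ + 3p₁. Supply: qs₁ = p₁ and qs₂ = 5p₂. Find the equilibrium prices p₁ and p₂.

p₁ = 3486/71, p₂ = 2474/71

Market 1: 274 - 6p₁ + 2p₂ = p₁ → 7p₁ - 2p₂ = 274.
Market 2: 11p₂ - 3p₁ = 236.
Eliminating p₂: 11×(1) + 2×(2) gives 71p₁ = 3486, so p₁ = 3486/71.
Back-substitute into (2): p₂ = (236 + 3×3486/71) / 11 = 2474/71.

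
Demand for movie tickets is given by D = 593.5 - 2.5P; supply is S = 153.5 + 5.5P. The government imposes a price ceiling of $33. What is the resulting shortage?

Shortage = 176

Equilibrium price would be P* = 55, so the ceiling at 33 binds.
At P = 33: D = 593.5 − 2.5(33) = 511, S = 153.5 + 5.5(33) = 335.
Shortage = 511 − 335 = 176.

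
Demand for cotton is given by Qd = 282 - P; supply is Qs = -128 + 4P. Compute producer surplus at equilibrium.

Equilibrium: 282 - P = -128 + 4P gives P* = 82, Q* = 200.
Supply starts at P = 32 (where Qs = 0).
PS = ½(82 − 32)(200) = 5000.

Producer surplus = 5000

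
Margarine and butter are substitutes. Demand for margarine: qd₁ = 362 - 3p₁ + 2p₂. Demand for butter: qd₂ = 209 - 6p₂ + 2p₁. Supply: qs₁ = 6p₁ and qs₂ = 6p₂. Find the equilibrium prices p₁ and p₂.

Market 1: 362 - 3p₁ + 2p₂ = 6p₁ → 9p₁ - 2p₂ = 362.
Market 2: 12p₂ - 2p₁ = 209.
Eliminating p₂: 12×(1) + 2×(2) gives 104p₁ = 4762, so p₁ = 2381/52.
Back-substitute into (2): p₂ = (209 + 2×2381/52) / 12 = 2605/104.

p₁ = 2381/52, p₂ = 2605/104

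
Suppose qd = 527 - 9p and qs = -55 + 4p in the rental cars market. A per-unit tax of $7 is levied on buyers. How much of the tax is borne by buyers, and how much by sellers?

Pre-tax equilibrium: p* = 582/13, q* = 1613/13.
Tax on buyers shifts demand to qd = 527 − 9(p + 7) = 464 - 9p.
464 - 9p = -55 + 4p gives seller price ps = 519/13; buyers pay pb = 519/13 + 7 = 610/13.
New quantity: q = 527 − 9(610/13) = 1361/13.
Buyer burden = 610/13 − 582/13 = 28/13; seller burden = 582/13 − 519/13 = 63/13.

Buyers bear 28/13, sellers bear 63/13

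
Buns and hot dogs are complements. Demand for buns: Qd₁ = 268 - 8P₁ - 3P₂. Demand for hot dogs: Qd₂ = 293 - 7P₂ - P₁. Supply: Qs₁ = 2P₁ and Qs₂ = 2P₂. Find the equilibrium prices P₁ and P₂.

P₁ = 511/29, P₂ = 2662/87

Market 1: 268 - 8P₁ - 3P₂ = 2P₁ → 10P₁ + 3P₂ = 268.
Market 2: 9P₂ + P₁ = 293.
Eliminating P₂: 9×(1) − 3×(2) gives 87P₁ = 1533, so P₁ = 511/29.
Back-substitute into (2): P₂ = (293 − 1×511/29) / 9 = 2662/87.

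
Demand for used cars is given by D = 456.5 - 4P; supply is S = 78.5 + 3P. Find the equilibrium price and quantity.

Set D = S: 456.5 - 4P = 78.5 + 3P.
378 = 7P, so P* = 54.
Q* = 456.5 − 4(54) = 240.5.

P* = 54, Q* = 240.5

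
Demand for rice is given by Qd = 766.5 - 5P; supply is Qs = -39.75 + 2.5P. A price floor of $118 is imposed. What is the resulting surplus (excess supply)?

Surplus = 78.75

Equilibrium price would be P* = 107.5, so the floor at 118 binds.
At P = 118: Qd = 176.5, Qs = 255.25.
Surplus = 255.25 − 176.5 = 78.75.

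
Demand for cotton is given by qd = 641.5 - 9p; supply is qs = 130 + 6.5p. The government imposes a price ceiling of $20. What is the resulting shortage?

Equilibrium price would be p* = 33, so the ceiling at 20 binds.
At p = 20: qd = 641.5 − 9(20) = 461.5, qs = 130 + 6.5(20) = 260.
Shortage = 461.5 − 260 = 201.5.

Shortage = 201.5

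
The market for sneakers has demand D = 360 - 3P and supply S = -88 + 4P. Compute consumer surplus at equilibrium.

Consumer surplus = 4704

Equilibrium: 360 - 3P = -88 + 4P gives P* = 64, Q* = 168.
Demand choke price (D = 0): P = 120.
CS = ½(120 − 64)(168) = 4704.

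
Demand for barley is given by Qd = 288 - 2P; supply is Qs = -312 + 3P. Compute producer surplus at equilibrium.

Equilibrium: 288 - 2P = -312 + 3P gives P* = 120, Q* = 48.
Supply starts at P = 104 (where Qs = 0).
PS = ½(120 − 104)(48) = 384.

Producer surplus = 384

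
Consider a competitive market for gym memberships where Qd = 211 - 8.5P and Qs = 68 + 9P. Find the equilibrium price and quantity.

Set Qd = Qs: 211 - 8.5P = 68 + 9P.
143 = 17.5P, so P* = 286/35.
Q* = 211 − 8.5(286/35) = 4954/35.

P* = 286/35, Q* = 4954/35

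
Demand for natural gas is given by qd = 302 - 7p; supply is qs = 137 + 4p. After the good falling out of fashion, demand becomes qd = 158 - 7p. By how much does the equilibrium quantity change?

Original equilibrium: p* = 15, q* = 197.
New equilibrium: 158 - 7p = 137 + 4p, so 21 = 11p and p' = 21/11; q' = 158 − 7(21/11) = 1591/11.
Change in quantity: 1591/11 − 197 = -576/11.

Δq = -576/11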